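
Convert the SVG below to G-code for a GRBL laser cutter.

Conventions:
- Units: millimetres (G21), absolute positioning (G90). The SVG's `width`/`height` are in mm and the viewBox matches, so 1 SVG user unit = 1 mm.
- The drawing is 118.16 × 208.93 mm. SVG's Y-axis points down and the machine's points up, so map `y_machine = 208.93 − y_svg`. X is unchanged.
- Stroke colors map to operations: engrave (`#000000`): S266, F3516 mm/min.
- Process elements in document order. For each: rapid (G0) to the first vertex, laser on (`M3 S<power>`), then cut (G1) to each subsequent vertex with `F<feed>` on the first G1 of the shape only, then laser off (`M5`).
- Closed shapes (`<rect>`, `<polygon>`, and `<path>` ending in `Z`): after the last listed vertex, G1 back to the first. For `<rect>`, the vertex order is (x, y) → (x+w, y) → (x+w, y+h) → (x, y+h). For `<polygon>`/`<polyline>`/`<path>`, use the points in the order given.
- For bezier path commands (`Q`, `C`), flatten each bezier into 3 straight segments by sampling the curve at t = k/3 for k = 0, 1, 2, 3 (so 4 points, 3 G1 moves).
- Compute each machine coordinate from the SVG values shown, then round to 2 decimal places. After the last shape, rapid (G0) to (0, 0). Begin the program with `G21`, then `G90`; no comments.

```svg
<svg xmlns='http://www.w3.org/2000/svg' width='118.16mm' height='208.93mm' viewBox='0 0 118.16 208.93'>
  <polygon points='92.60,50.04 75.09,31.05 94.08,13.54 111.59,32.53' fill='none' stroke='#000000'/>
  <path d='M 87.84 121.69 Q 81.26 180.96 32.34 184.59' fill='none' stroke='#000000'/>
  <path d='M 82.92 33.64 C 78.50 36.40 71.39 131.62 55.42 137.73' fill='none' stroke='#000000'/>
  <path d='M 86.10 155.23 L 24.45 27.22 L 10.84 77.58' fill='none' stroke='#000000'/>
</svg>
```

G21
G90
G0 X92.60 Y158.89
M3 S266
G1 X75.09 Y177.88 F3516
G1 X94.08 Y195.39
G1 X111.59 Y176.40
G1 X92.60 Y158.89
M5
G0 X87.84 Y87.24
M3 S266
G1 X78.75 Y53.91 F3516
G1 X60.25 Y32.94
G1 X32.34 Y24.34
M5
G0 X82.92 Y175.29
M3 S266
G1 X77.37 Y148.43 F3516
G1 X68.67 Y100.29
G1 X55.42 Y71.20
M5
G0 X86.10 Y53.70
M3 S266
G1 X24.45 Y181.71 F3516
G1 X10.84 Y131.35
M5
G0 X0.00 Y0.00

1 u = 1 mm; y_m = 208.93 − y.

[1] `<polygon>` regular polygon, #000000→engrave S266 F3516: (92.60,158.89) → (75.09,177.88) → (94.08,195.39) → (111.59,176.40) → (92.60,158.89) (closed)

[2] `<path>` quadratic bezier, #000000→engrave S266 F3516: (87.84,87.24) → (78.75,53.91) → (60.25,32.94) → (32.34,24.34)

[3] `<path>` cubic bezier, #000000→engrave S266 F3516: (82.92,175.29) → (77.37,148.43) → (68.67,100.29) → (55.42,71.20)

[4] `<path>` open polyline, #000000→engrave S266 F3516: (86.10,53.70) → (24.45,181.71) → (10.84,131.35)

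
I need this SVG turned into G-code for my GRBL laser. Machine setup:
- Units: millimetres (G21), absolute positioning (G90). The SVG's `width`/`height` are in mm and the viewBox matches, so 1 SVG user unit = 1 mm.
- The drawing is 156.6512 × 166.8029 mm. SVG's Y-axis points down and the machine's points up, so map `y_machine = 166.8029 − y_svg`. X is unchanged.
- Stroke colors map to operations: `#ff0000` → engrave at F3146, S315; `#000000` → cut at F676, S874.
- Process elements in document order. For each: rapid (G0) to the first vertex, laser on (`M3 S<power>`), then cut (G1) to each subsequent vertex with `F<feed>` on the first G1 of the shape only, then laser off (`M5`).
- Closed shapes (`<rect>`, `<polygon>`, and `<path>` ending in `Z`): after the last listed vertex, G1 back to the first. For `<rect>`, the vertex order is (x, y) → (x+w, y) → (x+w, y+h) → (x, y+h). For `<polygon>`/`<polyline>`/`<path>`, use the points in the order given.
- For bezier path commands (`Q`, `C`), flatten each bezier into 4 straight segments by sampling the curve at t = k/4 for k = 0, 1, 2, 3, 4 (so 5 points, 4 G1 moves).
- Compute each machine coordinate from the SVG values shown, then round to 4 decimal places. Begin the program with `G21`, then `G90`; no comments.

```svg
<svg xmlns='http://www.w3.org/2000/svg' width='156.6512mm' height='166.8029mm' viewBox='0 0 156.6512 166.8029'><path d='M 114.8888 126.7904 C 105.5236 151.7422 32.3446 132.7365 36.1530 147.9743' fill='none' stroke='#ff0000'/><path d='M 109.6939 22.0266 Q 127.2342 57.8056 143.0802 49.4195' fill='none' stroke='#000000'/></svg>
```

1 u = 1 mm; y_m = 166.8029 − y.

[1] `<path>` cubic bezier, #ff0000→engrave S315 F3146: (114.8888,40.0125) → (98.0998,28.3188) → (70.5808,25.7778) → (45.5318,25.0582) → (36.1530,18.8286)

[2] `<path>` quadratic bezier, #000000→cut S874 F676: (109.6939,144.7763) → (118.3582,129.6471) → (126.8106,120.0386) → (135.0513,115.9507) → (143.0802,117.3834)

G21
G90
G0 X114.8888 Y40.0125
M3 S315
G1 X98.0998 Y28.3188 F3146
G1 X70.5808 Y25.7778
G1 X45.5318 Y25.0582
G1 X36.1530 Y18.8286
M5
G0 X109.6939 Y144.7763
M3 S874
G1 X118.3582 Y129.6471 F676
G1 X126.8106 Y120.0386
G1 X135.0513 Y115.9507
G1 X143.0802 Y117.3834
M5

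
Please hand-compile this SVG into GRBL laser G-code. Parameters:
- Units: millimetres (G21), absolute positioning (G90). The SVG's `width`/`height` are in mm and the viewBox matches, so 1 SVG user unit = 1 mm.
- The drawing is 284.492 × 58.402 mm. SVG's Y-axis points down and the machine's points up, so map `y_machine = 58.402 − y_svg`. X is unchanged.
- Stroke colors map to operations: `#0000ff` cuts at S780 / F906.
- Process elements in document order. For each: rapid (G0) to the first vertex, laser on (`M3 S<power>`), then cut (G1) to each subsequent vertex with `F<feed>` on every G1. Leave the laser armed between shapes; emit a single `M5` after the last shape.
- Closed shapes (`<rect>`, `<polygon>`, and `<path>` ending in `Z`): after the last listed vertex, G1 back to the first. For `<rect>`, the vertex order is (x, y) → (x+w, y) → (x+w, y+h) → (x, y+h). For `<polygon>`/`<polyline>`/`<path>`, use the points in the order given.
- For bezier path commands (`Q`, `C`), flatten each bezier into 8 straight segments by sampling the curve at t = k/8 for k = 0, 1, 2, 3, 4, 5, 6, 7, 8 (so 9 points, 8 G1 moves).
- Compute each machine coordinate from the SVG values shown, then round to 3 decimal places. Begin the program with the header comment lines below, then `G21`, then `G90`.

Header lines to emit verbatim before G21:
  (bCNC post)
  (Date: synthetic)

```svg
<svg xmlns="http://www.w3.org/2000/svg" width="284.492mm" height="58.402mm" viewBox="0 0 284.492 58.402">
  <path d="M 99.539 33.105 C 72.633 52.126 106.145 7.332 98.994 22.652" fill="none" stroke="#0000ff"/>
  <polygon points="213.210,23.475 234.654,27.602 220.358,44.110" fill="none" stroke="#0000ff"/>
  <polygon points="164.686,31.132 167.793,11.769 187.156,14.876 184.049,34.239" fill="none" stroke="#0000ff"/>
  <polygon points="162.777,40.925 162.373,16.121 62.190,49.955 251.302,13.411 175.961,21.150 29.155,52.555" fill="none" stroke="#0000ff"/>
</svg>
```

1 u = 1 mm; y_m = 58.402 − y.

[1] `<path>` cubic bezier, #0000ff→cut S780 F906: (99.539,25.297) → (92.084,20.913) → (89.108,21.060) → (89.428,24.285) → (91.858,29.136) → (95.215,34.160) → (98.312,37.905) → (99.967,38.919) → (98.994,35.750)

[2] `<polygon>` regular polygon, #0000ff→cut S780 F906: (213.210,34.927) → (234.654,30.800) → (220.358,14.292) → (213.210,34.927) (closed)

[3] `<polygon>` regular polygon, #0000ff→cut S780 F906: (164.686,27.270) → (167.793,46.633) → (187.156,43.526) → (184.049,24.163) → (164.686,27.270) (closed)

[4] `<polygon>` closed polygon, #0000ff→cut S780 F906: (162.777,17.477) → (162.373,42.281) → (62.190,8.447) → (251.302,44.991) → (175.961,37.252) → (29.155,5.847) → (162.777,17.477) (closed)

(bCNC post)
(Date: synthetic)
G21
G90
G0 X99.539 Y25.297
M3 S780
G1 X92.084 Y20.913 F906
G1 X89.108 Y21.060 F906
G1 X89.428 Y24.285 F906
G1 X91.858 Y29.136 F906
G1 X95.215 Y34.160 F906
G1 X98.312 Y37.905 F906
G1 X99.967 Y38.919 F906
G1 X98.994 Y35.750 F906
G0 X213.210 Y34.927
M3 S780
G1 X234.654 Y30.800 F906
G1 X220.358 Y14.292 F906
G1 X213.210 Y34.927 F906
G0 X164.686 Y27.270
M3 S780
G1 X167.793 Y46.633 F906
G1 X187.156 Y43.526 F906
G1 X184.049 Y24.163 F906
G1 X164.686 Y27.270 F906
G0 X162.777 Y17.477
M3 S780
G1 X162.373 Y42.281 F906
G1 X62.190 Y8.447 F906
G1 X251.302 Y44.991 F906
G1 X175.961 Y37.252 F906
G1 X29.155 Y5.847 F906
G1 X162.777 Y17.477 F906
M5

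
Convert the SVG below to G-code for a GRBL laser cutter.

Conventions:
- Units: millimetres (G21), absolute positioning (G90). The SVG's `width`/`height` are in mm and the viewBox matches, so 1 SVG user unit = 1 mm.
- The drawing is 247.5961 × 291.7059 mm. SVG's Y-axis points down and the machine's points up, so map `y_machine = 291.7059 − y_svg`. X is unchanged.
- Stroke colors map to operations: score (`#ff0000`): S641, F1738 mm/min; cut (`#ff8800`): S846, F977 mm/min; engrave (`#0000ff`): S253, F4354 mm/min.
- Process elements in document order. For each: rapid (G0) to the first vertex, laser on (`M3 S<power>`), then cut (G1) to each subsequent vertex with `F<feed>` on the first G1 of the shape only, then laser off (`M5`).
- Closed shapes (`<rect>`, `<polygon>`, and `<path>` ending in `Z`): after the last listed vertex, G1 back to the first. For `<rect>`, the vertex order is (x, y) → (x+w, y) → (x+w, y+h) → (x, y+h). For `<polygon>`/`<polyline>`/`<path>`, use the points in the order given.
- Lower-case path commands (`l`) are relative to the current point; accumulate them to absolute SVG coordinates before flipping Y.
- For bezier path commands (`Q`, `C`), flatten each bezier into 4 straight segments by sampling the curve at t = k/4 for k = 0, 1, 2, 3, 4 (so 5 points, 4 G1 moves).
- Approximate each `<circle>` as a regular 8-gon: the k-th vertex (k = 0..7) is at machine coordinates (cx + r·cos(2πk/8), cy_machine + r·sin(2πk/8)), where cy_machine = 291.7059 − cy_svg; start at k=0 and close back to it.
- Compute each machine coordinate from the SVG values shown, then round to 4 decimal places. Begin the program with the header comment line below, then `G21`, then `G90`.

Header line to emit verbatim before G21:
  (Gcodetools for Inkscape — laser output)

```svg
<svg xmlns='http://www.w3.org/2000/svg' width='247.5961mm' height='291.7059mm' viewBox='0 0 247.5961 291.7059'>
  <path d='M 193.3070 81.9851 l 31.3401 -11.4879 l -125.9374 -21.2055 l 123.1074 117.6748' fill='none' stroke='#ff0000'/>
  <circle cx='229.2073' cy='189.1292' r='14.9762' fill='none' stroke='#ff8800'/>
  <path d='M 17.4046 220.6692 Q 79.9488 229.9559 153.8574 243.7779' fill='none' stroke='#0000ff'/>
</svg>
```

1 u = 1 mm; y_m = 291.7059 − y.

[1] `<path>` open polyline, #ff0000→score S641 F1738: (193.3070,209.7208) → (224.6471,221.2087) → (98.7097,242.4142) → (221.8171,124.7394)

[2] `<circle>` circle, #ff8800→cut S846 F977: (244.1835,102.5767) → (239.7971,113.1665) → (229.2073,117.5529) → (218.6175,113.1665) → (214.2311,102.5767) → (218.6175,91.9869) → (229.2073,87.6005) → (239.7971,91.9869) → (244.1835,102.5767) (closed)

[3] `<path>` quadratic bezier, #0000ff→engrave S253 F4354: (17.4046,71.0367) → (49.3870,66.1099) → (82.7899,60.6162) → (117.6134,54.5555) → (153.8574,47.9280)

(Gcodetools for Inkscape — laser output)
G21
G90
G0 X193.3070 Y209.7208
M3 S641
G1 X224.6471 Y221.2087 F1738
G1 X98.7097 Y242.4142
G1 X221.8171 Y124.7394
M5
G0 X244.1835 Y102.5767
M3 S846
G1 X239.7971 Y113.1665 F977
G1 X229.2073 Y117.5529
G1 X218.6175 Y113.1665
G1 X214.2311 Y102.5767
G1 X218.6175 Y91.9869
G1 X229.2073 Y87.6005
G1 X239.7971 Y91.9869
G1 X244.1835 Y102.5767
M5
G0 X17.4046 Y71.0367
M3 S253
G1 X49.3870 Y66.1099 F4354
G1 X82.7899 Y60.6162
G1 X117.6134 Y54.5555
G1 X153.8574 Y47.9280
M5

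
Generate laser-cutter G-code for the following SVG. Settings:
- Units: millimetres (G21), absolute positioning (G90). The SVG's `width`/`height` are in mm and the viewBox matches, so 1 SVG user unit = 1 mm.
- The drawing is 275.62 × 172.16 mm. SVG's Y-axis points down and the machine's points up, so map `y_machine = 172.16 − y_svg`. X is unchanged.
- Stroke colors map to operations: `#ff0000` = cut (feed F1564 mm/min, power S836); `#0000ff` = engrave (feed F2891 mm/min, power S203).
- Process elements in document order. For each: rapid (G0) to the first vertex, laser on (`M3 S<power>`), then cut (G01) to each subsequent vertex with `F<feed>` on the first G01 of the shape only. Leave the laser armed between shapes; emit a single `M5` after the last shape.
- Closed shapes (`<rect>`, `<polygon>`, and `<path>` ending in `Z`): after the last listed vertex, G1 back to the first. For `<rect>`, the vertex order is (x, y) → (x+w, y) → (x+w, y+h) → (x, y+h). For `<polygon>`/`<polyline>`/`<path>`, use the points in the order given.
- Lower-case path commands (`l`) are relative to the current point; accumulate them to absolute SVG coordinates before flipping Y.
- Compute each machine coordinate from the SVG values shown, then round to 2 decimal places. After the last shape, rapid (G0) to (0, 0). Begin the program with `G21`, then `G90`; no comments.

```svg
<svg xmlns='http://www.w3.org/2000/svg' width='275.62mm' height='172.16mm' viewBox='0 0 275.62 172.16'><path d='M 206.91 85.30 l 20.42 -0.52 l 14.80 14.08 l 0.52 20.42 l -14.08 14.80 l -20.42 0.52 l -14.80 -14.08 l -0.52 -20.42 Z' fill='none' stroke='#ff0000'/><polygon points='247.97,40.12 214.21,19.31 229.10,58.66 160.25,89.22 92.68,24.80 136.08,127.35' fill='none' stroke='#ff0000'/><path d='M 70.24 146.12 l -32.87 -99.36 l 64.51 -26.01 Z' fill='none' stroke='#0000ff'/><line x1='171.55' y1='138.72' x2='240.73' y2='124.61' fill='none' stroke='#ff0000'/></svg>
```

G21
G90
G0 X206.91 Y86.86
M3 S836
G01 X227.33 Y87.38 F1564
G01 X242.13 Y73.30
G01 X242.65 Y52.88
G01 X228.57 Y38.08
G01 X208.15 Y37.56
G01 X193.35 Y51.64
G01 X192.83 Y72.06
G01 X206.91 Y86.86
G0 X247.97 Y132.04
M3 S836
G01 X214.21 Y152.85 F1564
G01 X229.10 Y113.50
G01 X160.25 Y82.94
G01 X92.68 Y147.36
G01 X136.08 Y44.81
G01 X247.97 Y132.04
G0 X70.24 Y26.04
M3 S203
G01 X37.37 Y125.40 F2891
G01 X101.88 Y151.41
G01 X70.24 Y26.04
G0 X171.55 Y33.44
M3 S836
G01 X240.73 Y47.55 F1564
M5
G0 X0.00 Y0.00

1 u = 1 mm; y_m = 172.16 − y.

[1] `<path>` regular polygon, #ff0000→cut S836 F1564: (206.91,86.86) → (227.33,87.38) → (242.13,73.30) → (242.65,52.88) → (228.57,38.08) → (208.15,37.56) → (193.35,51.64) → (192.83,72.06) → (206.91,86.86) (closed)

[2] `<polygon>` closed polygon, #ff0000→cut S836 F1564: (247.97,132.04) → (214.21,152.85) → (229.10,113.50) → (160.25,82.94) → (92.68,147.36) → (136.08,44.81) → (247.97,132.04) (closed)

[3] `<path>` closed polygon, #0000ff→engrave S203 F2891: (70.24,26.04) → (37.37,125.40) → (101.88,151.41) → (70.24,26.04) (closed)

[4] `<line>` line segment, #ff0000→cut S836 F1564: (171.55,33.44) → (240.73,47.55)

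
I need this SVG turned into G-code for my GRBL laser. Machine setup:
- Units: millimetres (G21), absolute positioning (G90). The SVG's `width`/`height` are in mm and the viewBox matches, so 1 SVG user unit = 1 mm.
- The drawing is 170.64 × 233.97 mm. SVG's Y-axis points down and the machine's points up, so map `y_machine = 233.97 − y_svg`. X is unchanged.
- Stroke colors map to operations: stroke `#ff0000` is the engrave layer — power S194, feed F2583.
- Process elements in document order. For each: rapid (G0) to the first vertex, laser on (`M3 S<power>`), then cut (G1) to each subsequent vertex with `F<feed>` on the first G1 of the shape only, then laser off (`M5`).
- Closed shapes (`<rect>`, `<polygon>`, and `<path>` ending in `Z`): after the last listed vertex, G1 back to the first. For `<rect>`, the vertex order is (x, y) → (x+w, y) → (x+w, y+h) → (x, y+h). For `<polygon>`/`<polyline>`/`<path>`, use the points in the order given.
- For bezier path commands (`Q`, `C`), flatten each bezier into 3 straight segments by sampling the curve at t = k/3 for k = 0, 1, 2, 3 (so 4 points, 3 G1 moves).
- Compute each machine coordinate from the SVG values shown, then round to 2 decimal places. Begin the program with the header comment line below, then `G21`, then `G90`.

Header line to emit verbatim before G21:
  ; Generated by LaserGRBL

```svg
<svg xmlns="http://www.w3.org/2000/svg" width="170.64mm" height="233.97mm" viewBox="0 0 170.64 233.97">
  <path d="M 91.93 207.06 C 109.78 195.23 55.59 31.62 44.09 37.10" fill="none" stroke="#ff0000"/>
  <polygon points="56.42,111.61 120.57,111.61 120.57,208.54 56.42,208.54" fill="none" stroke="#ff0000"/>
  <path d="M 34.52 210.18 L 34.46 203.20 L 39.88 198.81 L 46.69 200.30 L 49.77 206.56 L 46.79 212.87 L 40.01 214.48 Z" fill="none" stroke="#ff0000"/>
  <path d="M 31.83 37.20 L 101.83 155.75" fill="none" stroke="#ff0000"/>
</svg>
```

Since the viewBox matches the mm dimensions, user units are millimetres directly. The only transform is the Y-flip y_m = 233.97 − y_svg.

Shape 1 is a cubic bezier drawn with `<path>`. Its stroke #ff0000 means engrave at S194, F2583. After flipping Y the toolpath is (91.93,26.91) → (90.02,77.45) → (65.57,157.87) → (44.09,196.87).

Shape 2 is a rectangle drawn with `<polygon>`. Its stroke #ff0000 means engrave at S194, F2583. After flipping Y the toolpath is (56.42,122.36) → (120.57,122.36) → (120.57,25.43) → (56.42,25.43) → (56.42,122.36), returning to the start.

Shape 3 is a regular polygon drawn with `<path>`. Its stroke #ff0000 means engrave at S194, F2583. After flipping Y the toolpath is (34.52,23.79) → (34.46,30.77) → (39.88,35.16) → (46.69,33.67) → (49.77,27.41) → (46.79,21.10) → (40.01,19.49) → (34.52,23.79), returning to the start.

Shape 4 is a line segment drawn with `<path>`. Its stroke #ff0000 means engrave at S194, F2583. After flipping Y the toolpath is (31.83,196.77) → (101.83,78.22).

; Generated by LaserGRBL
G21
G90
G0 X91.93 Y26.91
M3 S194
G1 X90.02 Y77.45 F2583
G1 X65.57 Y157.87
G1 X44.09 Y196.87
M5
G0 X56.42 Y122.36
M3 S194
G1 X120.57 Y122.36 F2583
G1 X120.57 Y25.43
G1 X56.42 Y25.43
G1 X56.42 Y122.36
M5
G0 X34.52 Y23.79
M3 S194
G1 X34.46 Y30.77 F2583
G1 X39.88 Y35.16
G1 X46.69 Y33.67
G1 X49.77 Y27.41
G1 X46.79 Y21.10
G1 X40.01 Y19.49
G1 X34.52 Y23.79
M5
G0 X31.83 Y196.77
M3 S194
G1 X101.83 Y78.22 F2583
M5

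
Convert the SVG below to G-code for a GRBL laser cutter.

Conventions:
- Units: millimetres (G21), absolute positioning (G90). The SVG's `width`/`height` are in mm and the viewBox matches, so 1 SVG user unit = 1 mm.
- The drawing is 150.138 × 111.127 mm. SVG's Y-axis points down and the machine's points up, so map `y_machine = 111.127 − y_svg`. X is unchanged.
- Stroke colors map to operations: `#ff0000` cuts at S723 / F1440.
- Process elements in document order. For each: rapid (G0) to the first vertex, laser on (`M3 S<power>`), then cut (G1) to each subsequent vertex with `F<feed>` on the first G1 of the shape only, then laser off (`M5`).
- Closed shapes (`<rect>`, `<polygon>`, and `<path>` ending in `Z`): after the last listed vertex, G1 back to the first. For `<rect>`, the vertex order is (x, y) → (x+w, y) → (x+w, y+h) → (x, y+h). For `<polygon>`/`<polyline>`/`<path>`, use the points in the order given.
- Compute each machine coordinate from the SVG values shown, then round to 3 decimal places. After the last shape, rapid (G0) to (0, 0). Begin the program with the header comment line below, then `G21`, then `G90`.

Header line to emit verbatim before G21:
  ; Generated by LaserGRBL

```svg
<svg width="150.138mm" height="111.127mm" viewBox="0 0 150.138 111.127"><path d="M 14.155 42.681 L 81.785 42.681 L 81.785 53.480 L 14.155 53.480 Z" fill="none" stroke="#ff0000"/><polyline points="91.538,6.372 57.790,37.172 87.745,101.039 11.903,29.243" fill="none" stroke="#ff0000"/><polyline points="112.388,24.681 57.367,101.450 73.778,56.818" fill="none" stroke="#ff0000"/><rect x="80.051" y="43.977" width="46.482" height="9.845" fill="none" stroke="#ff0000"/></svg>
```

; Generated by LaserGRBL
G21
G90
G0 X14.155 Y68.446
M3 S723
G1 X81.785 Y68.446 F1440
G1 X81.785 Y57.647
G1 X14.155 Y57.647
G1 X14.155 Y68.446
M5
G0 X91.538 Y104.755
M3 S723
G1 X57.790 Y73.955 F1440
G1 X87.745 Y10.088
G1 X11.903 Y81.884
M5
G0 X112.388 Y86.446
M3 S723
G1 X57.367 Y9.677 F1440
G1 X73.778 Y54.309
M5
G0 X80.051 Y67.150
M3 S723
G1 X126.533 Y67.150 F1440
G1 X126.533 Y57.305
G1 X80.051 Y57.305
G1 X80.051 Y67.150
M5
G0 X0.000 Y0.000

Since the viewBox matches the mm dimensions, user units are millimetres directly. The only transform is the Y-flip y_m = 111.127 − y_svg.

Shape 1 is a rectangle drawn with `<path>`. Its stroke #ff0000 means cut at S723, F1440. After flipping Y the toolpath is (14.155,68.446) → (81.785,68.446) → (81.785,57.647) → (14.155,57.647) → (14.155,68.446), returning to the start.

Shape 2 is a open polyline drawn with `<polyline>`. Its stroke #ff0000 means cut at S723, F1440. After flipping Y the toolpath is (91.538,104.755) → (57.790,73.955) → (87.745,10.088) → (11.903,81.884).

Shape 3 is a open polyline drawn with `<polyline>`. Its stroke #ff0000 means cut at S723, F1440. After flipping Y the toolpath is (112.388,86.446) → (57.367,9.677) → (73.778,54.309).

Shape 4 is a rectangle drawn with `<rect>`. Its stroke #ff0000 means cut at S723, F1440. After flipping Y the toolpath is (80.051,67.150) → (126.533,67.150) → (126.533,57.305) → (80.051,57.305) → (80.051,67.150), returning to the start.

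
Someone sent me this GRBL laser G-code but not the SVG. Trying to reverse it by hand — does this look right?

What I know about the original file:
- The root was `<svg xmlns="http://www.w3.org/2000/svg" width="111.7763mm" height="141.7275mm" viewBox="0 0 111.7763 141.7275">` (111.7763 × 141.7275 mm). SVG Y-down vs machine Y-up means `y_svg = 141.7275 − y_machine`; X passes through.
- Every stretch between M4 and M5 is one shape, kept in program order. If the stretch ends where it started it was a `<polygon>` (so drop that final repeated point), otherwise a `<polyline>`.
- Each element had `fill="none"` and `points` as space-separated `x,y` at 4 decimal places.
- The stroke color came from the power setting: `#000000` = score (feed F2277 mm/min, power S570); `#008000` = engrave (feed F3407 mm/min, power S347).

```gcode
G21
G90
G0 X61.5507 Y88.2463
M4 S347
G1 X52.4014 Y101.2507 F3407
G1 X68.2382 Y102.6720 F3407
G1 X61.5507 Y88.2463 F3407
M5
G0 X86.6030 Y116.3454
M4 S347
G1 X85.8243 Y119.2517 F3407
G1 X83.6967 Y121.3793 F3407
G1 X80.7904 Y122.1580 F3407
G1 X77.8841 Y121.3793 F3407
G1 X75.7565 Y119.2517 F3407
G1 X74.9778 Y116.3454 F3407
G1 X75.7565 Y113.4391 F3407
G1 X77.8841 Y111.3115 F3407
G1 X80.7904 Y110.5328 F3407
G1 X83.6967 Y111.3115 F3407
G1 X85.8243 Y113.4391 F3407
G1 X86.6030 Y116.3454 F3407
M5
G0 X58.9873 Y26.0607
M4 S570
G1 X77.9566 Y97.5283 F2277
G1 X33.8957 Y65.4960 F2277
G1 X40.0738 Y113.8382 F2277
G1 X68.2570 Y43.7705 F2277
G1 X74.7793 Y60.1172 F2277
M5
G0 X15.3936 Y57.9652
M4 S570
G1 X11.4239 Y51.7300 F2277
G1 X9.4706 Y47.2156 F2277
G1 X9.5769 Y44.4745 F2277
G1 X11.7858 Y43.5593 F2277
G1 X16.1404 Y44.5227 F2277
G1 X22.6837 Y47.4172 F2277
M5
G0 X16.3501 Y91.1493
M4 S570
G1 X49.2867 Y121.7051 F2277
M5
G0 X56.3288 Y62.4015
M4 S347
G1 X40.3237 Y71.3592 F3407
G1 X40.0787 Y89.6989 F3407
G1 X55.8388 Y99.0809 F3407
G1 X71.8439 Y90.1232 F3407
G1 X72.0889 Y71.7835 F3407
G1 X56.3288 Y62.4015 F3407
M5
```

Each laser-on run becomes one SVG element. Flip Y back into SVG space with y_svg = 141.7275 − y_machine.

Run 1: the run's S347 means `#008000` (engrave). The run returns to its start, so emit a `<polygon>` with points (Y-flipped): 61.5507,53.4812 52.4014,40.4768 68.2382,39.0555.

Run 2: S347 ⇒ engrave layer `#008000`. The run returns to its start, so emit a `<polygon>` with points (Y-flipped): 86.6030,25.3821 85.8243,22.4758 83.6967,20.3482 80.7904,19.5695 77.8841,20.3482 75.7565,22.4758 74.9778,25.3821 75.7565,28.2884 77.8841,30.4160 80.7904,31.1947 83.6967,30.4160 85.8243,28.2884.

Run 3: the run's S570 means `#000000` (score). The run is open, so emit a `<polyline>` with points (Y-flipped): 58.9873,115.6668 77.9566,44.1992 33.8957,76.2315 40.0738,27.8893 68.2570,97.9570 74.7793,81.6103.

Run 4: the run's S570 means `#000000` (score). The run is open, so emit a `<polyline>` with points (Y-flipped): 15.3936,83.7623 11.4239,89.9975 9.4706,94.5119 9.5769,97.2530 11.7858,98.1682 16.1404,97.2048 22.6837,94.3103.

Run 5: power S570 maps to stroke `#000000` (score). The run is open, so emit a `<polyline>` with points (Y-flipped): 16.3501,50.5782 49.2867,20.0224.

Run 6: the run's S347 means `#008000` (engrave). The run returns to its start, so emit a `<polygon>` with points (Y-flipped): 56.3288,79.3260 40.3237,70.3683 40.0787,52.0286 55.8388,42.6466 71.8439,51.6043 72.0889,69.9440.

<svg xmlns="http://www.w3.org/2000/svg" width="111.7763mm" height="141.7275mm" viewBox="0 0 111.7763 141.7275">
  <polygon points="61.5507,53.4812 52.4014,40.4768 68.2382,39.0555" fill="none" stroke="#008000"/>
  <polygon points="86.6030,25.3821 85.8243,22.4758 83.6967,20.3482 80.7904,19.5695 77.8841,20.3482 75.7565,22.4758 74.9778,25.3821 75.7565,28.2884 77.8841,30.4160 80.7904,31.1947 83.6967,30.4160 85.8243,28.2884" fill="none" stroke="#008000"/>
  <polyline points="58.9873,115.6668 77.9566,44.1992 33.8957,76.2315 40.0738,27.8893 68.2570,97.9570 74.7793,81.6103" fill="none" stroke="#000000"/>
  <polyline points="15.3936,83.7623 11.4239,89.9975 9.4706,94.5119 9.5769,97.2530 11.7858,98.1682 16.1404,97.2048 22.6837,94.3103" fill="none" stroke="#000000"/>
  <polyline points="16.3501,50.5782 49.2867,20.0224" fill="none" stroke="#000000"/>
  <polygon points="56.3288,79.3260 40.3237,70.3683 40.0787,52.0286 55.8388,42.6466 71.8439,51.6043 72.0889,69.9440" fill="none" stroke="#008000"/>
</svg>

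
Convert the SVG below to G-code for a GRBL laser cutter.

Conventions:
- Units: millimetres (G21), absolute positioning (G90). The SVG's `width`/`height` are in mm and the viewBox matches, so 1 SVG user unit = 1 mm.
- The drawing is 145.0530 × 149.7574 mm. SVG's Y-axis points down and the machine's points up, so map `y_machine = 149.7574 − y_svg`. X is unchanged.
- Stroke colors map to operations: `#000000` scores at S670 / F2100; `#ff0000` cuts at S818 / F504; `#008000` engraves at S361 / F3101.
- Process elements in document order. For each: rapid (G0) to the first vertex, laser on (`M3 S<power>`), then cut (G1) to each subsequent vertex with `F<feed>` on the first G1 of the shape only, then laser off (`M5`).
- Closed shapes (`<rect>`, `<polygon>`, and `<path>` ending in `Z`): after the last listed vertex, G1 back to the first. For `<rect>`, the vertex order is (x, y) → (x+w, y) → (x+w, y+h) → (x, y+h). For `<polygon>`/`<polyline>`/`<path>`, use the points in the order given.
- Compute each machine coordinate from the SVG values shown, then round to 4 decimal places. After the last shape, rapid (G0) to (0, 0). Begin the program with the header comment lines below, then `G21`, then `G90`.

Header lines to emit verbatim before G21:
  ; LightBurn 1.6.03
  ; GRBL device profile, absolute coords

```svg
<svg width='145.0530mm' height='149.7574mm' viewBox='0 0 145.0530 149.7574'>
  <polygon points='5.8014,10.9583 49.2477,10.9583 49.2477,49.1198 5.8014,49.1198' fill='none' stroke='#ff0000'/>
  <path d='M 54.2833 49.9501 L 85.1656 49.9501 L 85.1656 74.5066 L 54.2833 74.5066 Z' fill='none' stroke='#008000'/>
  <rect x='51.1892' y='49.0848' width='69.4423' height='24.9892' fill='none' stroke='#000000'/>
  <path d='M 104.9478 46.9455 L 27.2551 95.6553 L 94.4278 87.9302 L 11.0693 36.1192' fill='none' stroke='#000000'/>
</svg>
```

; LightBurn 1.6.03
; GRBL device profile, absolute coords
G21
G90
G0 X5.8014 Y138.7991
M3 S818
G1 X49.2477 Y138.7991 F504
G1 X49.2477 Y100.6376
G1 X5.8014 Y100.6376
G1 X5.8014 Y138.7991
M5
G0 X54.2833 Y99.8073
M3 S361
G1 X85.1656 Y99.8073 F3101
G1 X85.1656 Y75.2508
G1 X54.2833 Y75.2508
G1 X54.2833 Y99.8073
M5
G0 X51.1892 Y100.6726
M3 S670
G1 X120.6315 Y100.6726 F2100
G1 X120.6315 Y75.6834
G1 X51.1892 Y75.6834
G1 X51.1892 Y100.6726
M5
G0 X104.9478 Y102.8119
M3 S670
G1 X27.2551 Y54.1021 F2100
G1 X94.4278 Y61.8272
G1 X11.0693 Y113.6382
M5
G0 X0.0000 Y0.0000

Since the viewBox matches the mm dimensions, user units are millimetres directly. The only transform is the Y-flip y_m = 149.7574 − y_svg.

Shape 1 is a rectangle drawn with `<polygon>`. Its stroke #ff0000 means cut at S818, F504. After flipping Y the toolpath is (5.8014,138.7991) → (49.2477,138.7991) → (49.2477,100.6376) → (5.8014,100.6376) → (5.8014,138.7991), returning to the start.

Shape 2 is a rectangle drawn with `<path>`. Its stroke #008000 means engrave at S361, F3101. After flipping Y the toolpath is (54.2833,99.8073) → (85.1656,99.8073) → (85.1656,75.2508) → (54.2833,75.2508) → (54.2833,99.8073), returning to the start.

Shape 3 is a rectangle drawn with `<rect>`. Its stroke #000000 means score at S670, F2100. After flipping Y the toolpath is (51.1892,100.6726) → (120.6315,100.6726) → (120.6315,75.6834) → (51.1892,75.6834) → (51.1892,100.6726), returning to the start.

Shape 4 is a open polyline drawn with `<path>`. Its stroke #000000 means score at S670, F2100. After flipping Y the toolpath is (104.9478,102.8119) → (27.2551,54.1021) → (94.4278,61.8272) → (11.0693,113.6382).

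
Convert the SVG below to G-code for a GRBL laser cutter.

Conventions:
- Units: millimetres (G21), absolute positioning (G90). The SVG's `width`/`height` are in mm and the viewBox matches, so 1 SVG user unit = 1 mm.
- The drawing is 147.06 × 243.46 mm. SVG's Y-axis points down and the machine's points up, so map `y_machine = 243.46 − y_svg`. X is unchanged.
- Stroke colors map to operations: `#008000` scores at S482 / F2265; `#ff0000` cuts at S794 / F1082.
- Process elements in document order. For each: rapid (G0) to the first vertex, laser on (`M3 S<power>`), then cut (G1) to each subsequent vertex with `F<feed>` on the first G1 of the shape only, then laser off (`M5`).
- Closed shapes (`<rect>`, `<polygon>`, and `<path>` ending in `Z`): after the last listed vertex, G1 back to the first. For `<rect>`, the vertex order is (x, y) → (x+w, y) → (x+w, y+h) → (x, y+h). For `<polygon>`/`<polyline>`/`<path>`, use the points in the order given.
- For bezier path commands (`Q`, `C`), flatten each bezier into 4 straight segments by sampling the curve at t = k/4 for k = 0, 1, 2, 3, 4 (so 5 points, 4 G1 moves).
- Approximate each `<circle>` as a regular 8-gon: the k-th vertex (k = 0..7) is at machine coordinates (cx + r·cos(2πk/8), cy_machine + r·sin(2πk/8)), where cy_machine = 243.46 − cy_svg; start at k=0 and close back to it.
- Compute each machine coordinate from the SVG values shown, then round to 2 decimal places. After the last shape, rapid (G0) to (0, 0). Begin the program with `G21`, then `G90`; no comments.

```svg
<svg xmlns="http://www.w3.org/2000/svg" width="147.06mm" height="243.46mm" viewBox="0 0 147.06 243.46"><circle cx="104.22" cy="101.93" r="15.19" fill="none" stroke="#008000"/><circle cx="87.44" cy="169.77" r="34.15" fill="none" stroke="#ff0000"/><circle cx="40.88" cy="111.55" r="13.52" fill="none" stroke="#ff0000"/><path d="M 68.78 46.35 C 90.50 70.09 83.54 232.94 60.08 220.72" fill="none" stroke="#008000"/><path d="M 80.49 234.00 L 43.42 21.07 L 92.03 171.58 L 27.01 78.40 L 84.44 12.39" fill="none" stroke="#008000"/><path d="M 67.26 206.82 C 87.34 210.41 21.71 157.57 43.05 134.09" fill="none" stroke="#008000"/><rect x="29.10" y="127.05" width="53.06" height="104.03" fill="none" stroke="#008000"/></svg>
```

G21
G90
G0 X119.41 Y141.53
M3 S482
G1 X114.96 Y152.27 F2265
G1 X104.22 Y156.72
G1 X93.48 Y152.27
G1 X89.03 Y141.53
G1 X93.48 Y130.79
G1 X104.22 Y126.34
G1 X114.96 Y130.79
G1 X119.41 Y141.53
M5
G0 X121.59 Y73.69
M3 S794
G1 X111.59 Y97.84 F1082
G1 X87.44 Y107.84
G1 X63.29 Y97.84
G1 X53.29 Y73.69
G1 X63.29 Y49.54
G1 X87.44 Y39.54
G1 X111.59 Y49.54
G1 X121.59 Y73.69
M5
G0 X54.40 Y131.91
M3 S794
G1 X50.44 Y141.47 F1082
G1 X40.88 Y145.43
G1 X31.32 Y141.47
G1 X27.36 Y131.91
G1 X31.32 Y122.35
G1 X40.88 Y118.39
G1 X50.44 Y122.35
G1 X54.40 Y131.91
M5
G0 X68.78 Y197.11
M3 S482
G1 X79.88 Y158.13 F2265
G1 X81.37 Y96.44
G1 X74.39 Y41.49
G1 X60.08 Y22.74
M5
G0 X80.49 Y9.46
M3 S482
G1 X43.42 Y222.39 F2265
G1 X92.03 Y71.88
G1 X27.01 Y165.06
G1 X84.44 Y231.07
M5
G0 X67.26 Y36.64
M3 S482
G1 X68.95 Y43.19 F2265
G1 X54.68 Y62.85
G1 X40.65 Y87.60
G1 X43.05 Y109.37
M5
G0 X29.10 Y116.41
M3 S482
G1 X82.16 Y116.41 F2265
G1 X82.16 Y12.38
G1 X29.10 Y12.38
G1 X29.10 Y116.41
M5
G0 X0.00 Y0.00

viewBox `0 0 147.06 243.46` with mm width/height → 1 unit = 1 mm. Flip: y_m = 243.46 − y_svg.

**Shape 1** — `<circle>` circle, stroke `#008000` → score (S482, F2265). Machine vertices: (119.41,141.53) → (114.96,152.27) → (104.22,156.72) → (93.48,152.27) → (89.03,141.53) → (93.48,130.79) → (104.22,126.34) → (114.96,130.79) → (119.41,141.53). Closed: final G1 returns to the first vertex.

**Shape 2** — `<circle>` circle, stroke `#ff0000` → cut (S794, F1082). Machine vertices: (121.59,73.69) → (111.59,97.84) → (87.44,107.84) → (63.29,97.84) → (53.29,73.69) → (63.29,49.54) → (87.44,39.54) → (111.59,49.54) → (121.59,73.69). Closed: final G1 returns to the first vertex.

**Shape 3** — `<circle>` circle, stroke `#ff0000` → cut (S794, F1082). Machine vertices: (54.40,131.91) → (50.44,141.47) → (40.88,145.43) → (31.32,141.47) → (27.36,131.91) → (31.32,122.35) → (40.88,118.39) → (50.44,122.35) → (54.40,131.91). Closed: final G1 returns to the first vertex.

**Shape 4** — `<path>` cubic bezier, stroke `#008000` → score (S482, F2265). Control points (SVG): P0=(68.78,46.35), P1=(90.50,70.09), P2=(83.54,232.94), P3=(60.08,220.72); sampled at t=k/4. Machine vertices: (68.78,197.11) → (79.88,158.13) → (81.37,96.44) → (74.39,41.49) → (60.08,22.74). Open path.

**Shape 5** — `<path>` open polyline, stroke `#008000` → score (S482, F2265). Machine vertices: (80.49,9.46) → (43.42,222.39) → (92.03,71.88) → (27.01,165.06) → (84.44,231.07). Open path.

**Shape 6** — `<path>` cubic bezier, stroke `#008000` → score (S482, F2265). Control points (SVG): P0=(67.26,206.82), P1=(87.34,210.41), P2=(21.71,157.57), P3=(43.05,134.09); sampled at t=k/4. Machine vertices: (67.26,36.64) → (68.95,43.19) → (54.68,62.85) → (40.65,87.60) → (43.05,109.37). Open path.

**Shape 7** — `<rect>` rectangle, stroke `#008000` → score (S482, F2265). Machine vertices: (29.10,116.41) → (82.16,116.41) → (82.16,12.38) → (29.10,12.38) → (29.10,116.41). Closed: final G1 returns to the first vertex.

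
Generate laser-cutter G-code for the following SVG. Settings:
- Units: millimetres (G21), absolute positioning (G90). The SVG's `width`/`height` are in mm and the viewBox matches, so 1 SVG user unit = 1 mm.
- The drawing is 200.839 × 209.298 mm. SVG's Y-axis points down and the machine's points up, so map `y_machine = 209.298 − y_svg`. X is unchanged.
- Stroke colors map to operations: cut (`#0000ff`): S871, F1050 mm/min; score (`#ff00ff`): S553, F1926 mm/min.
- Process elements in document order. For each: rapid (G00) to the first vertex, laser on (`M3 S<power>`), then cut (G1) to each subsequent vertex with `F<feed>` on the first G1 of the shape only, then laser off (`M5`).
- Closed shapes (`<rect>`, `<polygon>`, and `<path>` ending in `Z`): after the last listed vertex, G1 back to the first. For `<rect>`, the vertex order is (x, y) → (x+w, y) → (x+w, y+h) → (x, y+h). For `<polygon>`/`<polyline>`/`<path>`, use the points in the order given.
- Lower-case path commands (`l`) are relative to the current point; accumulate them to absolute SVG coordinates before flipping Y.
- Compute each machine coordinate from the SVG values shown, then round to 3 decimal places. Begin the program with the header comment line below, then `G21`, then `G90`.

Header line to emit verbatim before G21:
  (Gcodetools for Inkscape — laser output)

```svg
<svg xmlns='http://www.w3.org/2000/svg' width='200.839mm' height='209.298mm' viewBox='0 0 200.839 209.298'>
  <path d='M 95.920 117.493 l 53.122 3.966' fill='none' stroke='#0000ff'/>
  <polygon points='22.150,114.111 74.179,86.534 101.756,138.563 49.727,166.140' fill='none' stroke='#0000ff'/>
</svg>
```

(Gcodetools for Inkscape — laser output)
G21
G90
G00 X95.920 Y91.805
M3 S871
G1 X149.042 Y87.839 F1050
M5
G00 X22.150 Y95.187
M3 S871
G1 X74.179 Y122.764 F1050
G1 X101.756 Y70.735
G1 X49.727 Y43.158
G1 X22.150 Y95.187
M5

viewBox `0 0 200.839 209.298` with mm width/height → 1 unit = 1 mm. Flip: y_m = 209.298 − y_svg.

**Shape 1** — `<path>` line segment, stroke `#0000ff` → cut (S871, F1050). Machine vertices: (95.920,91.805) → (149.042,87.839). Open path.

**Shape 2** — `<polygon>` regular polygon, stroke `#0000ff` → cut (S871, F1050). Machine vertices: (22.150,95.187) → (74.179,122.764) → (101.756,70.735) → (49.727,43.158) → (22.150,95.187). Closed: final G1 returns to the first vertex.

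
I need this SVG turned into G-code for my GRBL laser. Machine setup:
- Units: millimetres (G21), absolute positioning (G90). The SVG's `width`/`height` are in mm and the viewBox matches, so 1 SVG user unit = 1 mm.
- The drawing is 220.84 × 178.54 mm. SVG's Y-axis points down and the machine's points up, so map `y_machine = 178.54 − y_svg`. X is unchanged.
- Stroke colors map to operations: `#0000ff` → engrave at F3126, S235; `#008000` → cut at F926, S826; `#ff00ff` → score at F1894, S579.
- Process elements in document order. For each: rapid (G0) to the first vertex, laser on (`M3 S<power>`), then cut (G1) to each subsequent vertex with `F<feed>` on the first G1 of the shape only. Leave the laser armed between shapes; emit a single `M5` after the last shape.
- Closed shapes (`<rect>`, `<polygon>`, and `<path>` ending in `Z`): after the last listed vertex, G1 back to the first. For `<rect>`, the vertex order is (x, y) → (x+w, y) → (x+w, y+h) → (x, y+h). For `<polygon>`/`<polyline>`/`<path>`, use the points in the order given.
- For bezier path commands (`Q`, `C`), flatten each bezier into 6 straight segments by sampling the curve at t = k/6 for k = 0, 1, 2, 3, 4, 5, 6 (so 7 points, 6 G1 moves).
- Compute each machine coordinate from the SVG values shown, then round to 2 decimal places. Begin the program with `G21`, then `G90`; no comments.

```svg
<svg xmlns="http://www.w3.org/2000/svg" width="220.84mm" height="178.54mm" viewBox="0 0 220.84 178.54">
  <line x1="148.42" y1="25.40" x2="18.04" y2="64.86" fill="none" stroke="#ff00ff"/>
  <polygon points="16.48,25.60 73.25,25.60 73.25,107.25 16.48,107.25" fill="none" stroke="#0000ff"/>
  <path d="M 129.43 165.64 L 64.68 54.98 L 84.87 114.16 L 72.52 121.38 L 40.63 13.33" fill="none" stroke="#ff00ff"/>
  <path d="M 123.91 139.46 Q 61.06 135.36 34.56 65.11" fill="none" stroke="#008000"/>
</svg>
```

viewBox `0 0 220.84 178.54` with mm width/height → 1 unit = 1 mm. Flip: y_m = 178.54 − y_svg.

**Shape 1** — `<line>` line segment, stroke `#ff00ff` → score (S579, F1894). Machine vertices: (148.42,153.14) → (18.04,113.68). Open path.

**Shape 2** — `<polygon>` rectangle, stroke `#0000ff` → engrave (S235, F3126). Machine vertices: (16.48,152.94) → (73.25,152.94) → (73.25,71.29) → (16.48,71.29) → (16.48,152.94). Closed: final G1 returns to the first vertex.

**Shape 3** — `<path>` open polyline, stroke `#ff00ff` → score (S579, F1894). Machine vertices: (129.43,12.90) → (64.68,123.56) → (84.87,64.38) → (72.52,57.16) → (40.63,165.21). Open path.

**Shape 4** — `<path>` quadratic bezier, stroke `#008000` → cut (S826, F926). Control points (SVG): P0=(123.91,139.46), P1=(61.06,135.36), P2=(34.56,65.11); sampled at t=k/6. Machine vertices: (123.91,39.08) → (103.97,42.28) → (86.05,49.16) → (70.15,59.72) → (56.27,73.95) → (44.40,91.85) → (34.56,113.43). Open path.

G21
G90
G0 X148.42 Y153.14
M3 S579
G1 X18.04 Y113.68 F1894
G0 X16.48 Y152.94
M3 S235
G1 X73.25 Y152.94 F3126
G1 X73.25 Y71.29
G1 X16.48 Y71.29
G1 X16.48 Y152.94
G0 X129.43 Y12.90
M3 S579
G1 X64.68 Y123.56 F1894
G1 X84.87 Y64.38
G1 X72.52 Y57.16
G1 X40.63 Y165.21
G0 X123.91 Y39.08
M3 S826
G1 X103.97 Y42.28 F926
G1 X86.05 Y49.16
G1 X70.15 Y59.72
G1 X56.27 Y73.95
G1 X44.40 Y91.85
G1 X34.56 Y113.43
M5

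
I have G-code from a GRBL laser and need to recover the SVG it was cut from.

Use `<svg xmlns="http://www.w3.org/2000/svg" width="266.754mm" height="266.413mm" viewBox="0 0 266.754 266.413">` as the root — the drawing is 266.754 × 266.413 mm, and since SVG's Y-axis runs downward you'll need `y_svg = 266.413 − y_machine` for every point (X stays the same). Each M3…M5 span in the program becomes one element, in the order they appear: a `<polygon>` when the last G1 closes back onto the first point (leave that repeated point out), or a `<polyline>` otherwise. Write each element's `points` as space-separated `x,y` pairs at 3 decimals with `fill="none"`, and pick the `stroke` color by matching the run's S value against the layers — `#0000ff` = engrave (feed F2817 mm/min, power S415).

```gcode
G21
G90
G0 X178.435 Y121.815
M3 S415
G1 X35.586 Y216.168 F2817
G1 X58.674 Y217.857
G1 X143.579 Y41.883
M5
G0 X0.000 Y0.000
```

Each laser-on run becomes one SVG element. Flip Y back into SVG space with y_svg = 266.413 − y_machine. Every run uses S415, so all elements get stroke `#0000ff` (engrave).

Run 1: The run is open, so emit a `<polyline>` with points (Y-flipped): 178.435,144.598 35.586,50.245 58.674,48.556 143.579,224.530.

<svg xmlns="http://www.w3.org/2000/svg" width="266.754mm" height="266.413mm" viewBox="0 0 266.754 266.413">
  <polyline points="178.435,144.598 35.586,50.245 58.674,48.556 143.579,224.530" fill="none" stroke="#0000ff"/>
</svg>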